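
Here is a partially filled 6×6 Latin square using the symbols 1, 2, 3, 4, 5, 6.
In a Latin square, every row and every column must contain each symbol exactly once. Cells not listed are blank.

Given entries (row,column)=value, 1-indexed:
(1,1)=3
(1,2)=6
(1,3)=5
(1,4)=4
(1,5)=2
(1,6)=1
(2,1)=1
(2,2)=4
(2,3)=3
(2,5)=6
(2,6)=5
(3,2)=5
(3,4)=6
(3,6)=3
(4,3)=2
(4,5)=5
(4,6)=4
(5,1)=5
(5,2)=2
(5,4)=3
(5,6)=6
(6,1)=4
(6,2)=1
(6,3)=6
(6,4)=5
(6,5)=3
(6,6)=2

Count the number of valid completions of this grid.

2

Row 2, column 4: eliminating its row and column leaves {2}.
Row 3, column 1: eliminating its row and column leaves {2}.
Row 3, column 3: eliminating its row and column leaves {1, 4}.
Row 3, column 5: eliminating its row and column leaves {1, 4}.
Row 4, column 1: eliminating its row and column leaves {6}.
Row 4, column 2: eliminating its row and column leaves {3}.
Row 4, column 4: eliminating its row and column leaves {1}.
Row 5, column 3: eliminating its row and column leaves {1, 4}.
Row 5, column 5: eliminating its row and column leaves {1, 4}.
Enumerating the assignments across these blanks that avoid any row or column repeat gives 2 completions.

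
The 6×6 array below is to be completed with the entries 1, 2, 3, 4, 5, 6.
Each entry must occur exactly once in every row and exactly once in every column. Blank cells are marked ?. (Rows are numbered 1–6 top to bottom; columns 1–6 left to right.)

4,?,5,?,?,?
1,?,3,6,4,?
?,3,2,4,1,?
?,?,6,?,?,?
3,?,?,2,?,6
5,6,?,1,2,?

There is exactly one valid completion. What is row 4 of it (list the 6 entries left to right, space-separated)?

2 1 6 5 3 4

Row 4, column 1: row 4 has {6} and column 1 has {1, 3, 4, 5}, leaving only 2.
Row 1, column 4: row 1 has {4, 5} and column 4 has {1, 2, 4, 6}, leaving only 3.
Row 4, column 4: row 4 has {2, 6} and column 4 has {1, 2, 3, 4, 6}, leaving only 5.
Row 4, column 5: row 4 has {2, 5, 6} and column 5 has {1, 2, 4}, leaving only 3.
Row 1, column 5: row 1 has {3, 4, 5} and column 5 has {1, 2, 3, 4}, leaving only 6.
Row 3, column 1: row 3 has {1, 2, 3, 4} and column 1 has {1, 2, 3, 4, 5}, leaving only 6.
Row 3, column 6: row 3 has {1, 2, 3, 4, 6} and column 6 has {6}, leaving only 5.
Row 2, column 6: row 2 has {1, 3, 4, 6} and column 6 has {5, 6}, leaving only 2.
Row 1, column 6: row 1 has {3, 4, 5, 6} and column 6 has {2, 5, 6}, leaving only 1.
Row 4, column 6: row 4 has {2, 3, 5, 6} and column 6 has {1, 2, 5, 6}, leaving only 4.
Row 4, column 2: row 4 has {2, 3, 4, 5, 6} and column 2 has {3, 6}, leaving only 1.
So row 4 reads: 2 1 6 5 3 4.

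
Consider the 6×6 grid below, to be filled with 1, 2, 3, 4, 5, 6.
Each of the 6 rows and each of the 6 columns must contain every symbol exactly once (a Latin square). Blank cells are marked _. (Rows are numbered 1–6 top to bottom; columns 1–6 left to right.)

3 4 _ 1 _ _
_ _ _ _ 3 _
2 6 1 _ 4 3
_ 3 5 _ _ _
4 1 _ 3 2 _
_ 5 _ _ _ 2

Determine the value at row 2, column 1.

Row 2, column 2: row 2 has {3} and column 2 has {1, 3, 4, 5, 6}, leaving only 2.
Row 3, column 4: row 3 has {1, 2, 3, 4, 6} and column 4 has {1, 3}, leaving only 5.
Row 5, column 3: row 5 has {1, 2, 3, 4} and column 3 has {1, 5}, leaving only 6.
Row 1, column 3: row 1 has {1, 3, 4} and column 3 has {1, 5, 6}, leaving only 2.
Row 2, column 3: row 2 has {2, 3} and column 3 has {1, 2, 5, 6}, leaving only 4.
Row 2, column 4: row 2 has {2, 3, 4} and column 4 has {1, 3, 5}, leaving only 6.
Row 5, column 6: row 5 has {1, 2, 3, 4, 6} and column 6 has {2, 3}, leaving only 5.
Row 1, column 6: row 1 has {1, 2, 3, 4} and column 6 has {2, 3, 5}, leaving only 6.
Row 1, column 5: row 1 has {1, 2, 3, 4, 6} and column 5 has {2, 3, 4}, leaving only 5.
Row 2, column 6: row 2 has {2, 3, 4, 6} and column 6 has {2, 3, 5, 6}, leaving only 1.
Row 2 already has {1, 2, 3, 4, 6} and column 1 already has {2, 3, 4}, so row 2, column 1 must be 5.

5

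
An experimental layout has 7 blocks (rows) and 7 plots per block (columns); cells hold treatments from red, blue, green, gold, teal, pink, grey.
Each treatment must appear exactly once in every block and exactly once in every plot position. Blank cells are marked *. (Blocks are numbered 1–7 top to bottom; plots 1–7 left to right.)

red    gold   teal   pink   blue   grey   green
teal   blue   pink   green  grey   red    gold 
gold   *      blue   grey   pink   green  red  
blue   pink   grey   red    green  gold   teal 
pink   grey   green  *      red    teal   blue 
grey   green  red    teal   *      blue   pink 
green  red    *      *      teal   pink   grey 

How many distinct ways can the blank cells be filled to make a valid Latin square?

1

Block 3, plot 2: eliminating its block and plot leaves {teal}.
Block 5, plot 4: eliminating its block and plot leaves {gold}.
Block 6, plot 5: eliminating its block and plot leaves {gold}.
Block 7, plot 3: eliminating its block and plot leaves {gold}.
Block 7, plot 4: eliminating its block and plot leaves {blue, gold}.
Only one assignment across all blanks avoids any block or plot repeat, giving 1 completion.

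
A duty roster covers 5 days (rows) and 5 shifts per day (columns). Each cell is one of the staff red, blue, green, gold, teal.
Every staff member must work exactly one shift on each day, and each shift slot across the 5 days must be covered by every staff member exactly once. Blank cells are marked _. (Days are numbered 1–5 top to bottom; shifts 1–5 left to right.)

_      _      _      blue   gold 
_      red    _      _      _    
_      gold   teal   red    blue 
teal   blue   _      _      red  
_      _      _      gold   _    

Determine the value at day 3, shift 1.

Day 3 already has {red, blue, gold, teal} and shift 1 already has {teal}, so day 3, shift 1 must be green.

green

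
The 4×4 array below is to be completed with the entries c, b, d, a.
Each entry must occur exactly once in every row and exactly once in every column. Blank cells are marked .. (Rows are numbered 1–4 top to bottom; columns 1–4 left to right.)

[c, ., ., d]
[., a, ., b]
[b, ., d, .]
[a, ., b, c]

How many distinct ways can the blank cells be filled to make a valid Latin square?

1

Row 1, column 2: eliminating its row and column leaves {b}.
Row 1, column 3: eliminating its row and column leaves {a}.
Row 2, column 1: eliminating its row and column leaves {d}.
Row 2, column 3: eliminating its row and column leaves {c}.
Row 3, column 2: eliminating its row and column leaves {c}.
Row 3, column 4: eliminating its row and column leaves {a}.
Row 4, column 2: eliminating its row and column leaves {d}.
Only one assignment across all blanks avoids any row or column repeat, giving 1 completion.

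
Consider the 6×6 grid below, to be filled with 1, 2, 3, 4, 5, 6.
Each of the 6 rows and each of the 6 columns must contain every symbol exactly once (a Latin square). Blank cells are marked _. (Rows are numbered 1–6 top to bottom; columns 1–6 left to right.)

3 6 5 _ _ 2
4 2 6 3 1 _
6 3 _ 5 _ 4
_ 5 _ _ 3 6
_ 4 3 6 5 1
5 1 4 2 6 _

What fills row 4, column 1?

1

Row 1, column 5: row 1 has {2, 3, 5, 6} and column 5 has {1, 3, 5, 6}, leaving only 4.
Row 1, column 4: row 1 has {2, 3, 4, 5, 6} and column 4 has {2, 3, 5, 6}, leaving only 1.
Row 2, column 6: row 2 has {1, 2, 3, 4, 6} and column 6 has {1, 2, 4, 6}, leaving only 5.
Row 3, column 5: row 3 has {3, 4, 5, 6} and column 5 has {1, 3, 4, 5, 6}, leaving only 2.
Row 3, column 3: row 3 has {2, 3, 4, 5, 6} and column 3 has {3, 4, 5, 6}, leaving only 1.
Row 4, column 3: row 4 has {3, 5, 6} and column 3 has {1, 3, 4, 5, 6}, leaving only 2.
Row 4 already has {2, 3, 5, 6} and column 1 already has {3, 4, 5, 6}, so row 4, column 1 must be 1.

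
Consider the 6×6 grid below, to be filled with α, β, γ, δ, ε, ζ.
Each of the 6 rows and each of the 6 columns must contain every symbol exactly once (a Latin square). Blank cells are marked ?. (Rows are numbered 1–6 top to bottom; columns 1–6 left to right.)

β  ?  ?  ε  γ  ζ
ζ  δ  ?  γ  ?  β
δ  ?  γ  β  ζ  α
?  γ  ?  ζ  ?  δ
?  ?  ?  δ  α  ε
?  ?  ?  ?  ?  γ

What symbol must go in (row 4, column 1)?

α

Row 1, column 2: row 1 has {β, γ, ε, ζ} and column 2 has {γ, δ}, leaving only α.
Row 1, column 3: row 1 has {α, β, γ, ε, ζ} and column 3 has {γ}, leaving only δ.
Row 2, column 5: row 2 has {β, γ, δ, ζ} and column 5 has {α, γ, ζ}, leaving only ε.
Row 2, column 3: row 2 has {β, γ, δ, ε, ζ} and column 3 has {γ, δ}, leaving only α.
Row 3, column 2: row 3 has {α, β, γ, δ, ζ} and column 2 has {α, γ, δ}, leaving only ε.
Row 4, column 5: row 4 has {γ, δ, ζ} and column 5 has {α, γ, ε, ζ}, leaving only β.
Row 4, column 3: row 4 has {β, γ, δ, ζ} and column 3 has {α, γ, δ}, leaving only ε.
Row 4 already has {β, γ, δ, ε, ζ} and column 1 already has {β, δ, ζ}, so row 4, column 1 must be α.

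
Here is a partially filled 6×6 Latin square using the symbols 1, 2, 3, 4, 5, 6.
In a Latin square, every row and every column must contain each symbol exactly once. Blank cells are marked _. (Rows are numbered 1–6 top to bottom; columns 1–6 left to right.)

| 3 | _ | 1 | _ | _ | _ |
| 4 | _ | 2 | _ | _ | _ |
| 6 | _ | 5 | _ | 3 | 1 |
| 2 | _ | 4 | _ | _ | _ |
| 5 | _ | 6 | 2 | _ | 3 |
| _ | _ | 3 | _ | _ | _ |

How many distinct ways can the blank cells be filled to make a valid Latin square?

Row 1, column 2: eliminating its row and column leaves {2, 4, 5, 6}.
Row 1, column 4: eliminating its row and column leaves {4, 5, 6}.
Row 1, column 5: eliminating its row and column leaves {2, 4, 5, 6}.
Row 1, column 6: eliminating its row and column leaves {2, 4, 5, 6}.
Row 2, column 2: eliminating its row and column leaves {1, 3, 5, 6}.
Row 2, column 4: eliminating its row and column leaves {1, 3, 5, 6}.
Row 2, column 5: eliminating its row and column leaves {1, 5, 6}.
Row 2, column 6: eliminating its row and column leaves {5, 6}.
Row 3, column 2: eliminating its row and column leaves {2, 4}.
Row 3, column 4: eliminating its row and column leaves {4}.
Row 4, column 2: eliminating its row and column leaves {1, 3, 5, 6}.
Row 4, column 4: eliminating its row and column leaves {1, 3, 5, 6}.
Row 4, column 5: eliminating its row and column leaves {1, 5, 6}.
Row 4, column 6: eliminating its row and column leaves {5, 6}.
Row 5, column 2: eliminating its row and column leaves {1, 4}.
Row 5, column 5: eliminating its row and column leaves {1, 4}.
Row 6, column 1: eliminating its row and column leaves {1}.
Row 6, column 2: eliminating its row and column leaves {1, 2, 4, 5, 6}.
Row 6, column 4: eliminating its row and column leaves {1, 4, 5, 6}.
Row 6, column 5: eliminating its row and column leaves {1, 2, 4, 5, 6}.
Row 6, column 6: eliminating its row and column leaves {2, 4, 5, 6}.
Enumerating the assignments across these blanks that avoid any row or column repeat gives 24 completions.

24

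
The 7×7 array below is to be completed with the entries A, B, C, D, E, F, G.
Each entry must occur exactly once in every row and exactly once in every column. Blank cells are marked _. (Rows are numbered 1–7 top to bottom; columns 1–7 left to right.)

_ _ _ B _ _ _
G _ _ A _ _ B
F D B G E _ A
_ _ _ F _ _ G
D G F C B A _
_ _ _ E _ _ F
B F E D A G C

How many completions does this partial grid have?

13

Row 1, column 1: eliminating its row and column leaves {A, C, E}.
Row 1, column 2: eliminating its row and column leaves {A, C, E}.
Row 1, column 3: eliminating its row and column leaves {A, C, D, G}.
Row 1, column 5: eliminating its row and column leaves {C, D, F, G}.
Row 1, column 6: eliminating its row and column leaves {C, D, E, F}.
Row 1, column 7: eliminating its row and column leaves {D, E}.
Row 2, column 2: eliminating its row and column leaves {C, E}.
Row 2, column 3: eliminating its row and column leaves {C, D}.
Row 2, column 5: eliminating its row and column leaves {C, D, F}.
Row 2, column 6: eliminating its row and column leaves {C, D, E, F}.
Row 3, column 6: eliminating its row and column leaves {C}.
Row 4, column 1: eliminating its row and column leaves {A, C, E}.
Row 4, column 2: eliminating its row and column leaves {A, B, C, E}.
Row 4, column 3: eliminating its row and column leaves {A, C, D}.
Row 4, column 5: eliminating its row and column leaves {C, D}.
Row 4, column 6: eliminating its row and column leaves {B, C, D, E}.
Row 5, column 7: eliminating its row and column leaves {E}.
Row 6, column 1: eliminating its row and column leaves {A, C}.
Row 6, column 2: eliminating its row and column leaves {A, B, C}.
Row 6, column 3: eliminating its row and column leaves {A, C, D, G}.
Row 6, column 5: eliminating its row and column leaves {C, D, G}.
Row 6, column 6: eliminating its row and column leaves {B, C, D}.
Enumerating the assignments across these blanks that avoid any row or column repeat gives 13 completions.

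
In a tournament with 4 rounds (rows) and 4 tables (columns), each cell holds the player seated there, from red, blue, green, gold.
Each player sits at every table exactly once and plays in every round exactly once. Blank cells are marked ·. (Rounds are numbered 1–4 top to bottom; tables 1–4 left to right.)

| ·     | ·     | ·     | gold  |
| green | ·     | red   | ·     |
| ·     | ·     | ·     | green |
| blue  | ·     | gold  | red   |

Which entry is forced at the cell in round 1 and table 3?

Round 1, table 1: round 1 has {gold} and table 1 has {blue, green}, leaving only red.
Round 2, table 4: round 2 has {red, green} and table 4 has {red, green, gold}, leaving only blue.
Round 2, table 2: round 2 has {red, blue, green} and table 2 has {}, leaving only gold.
Round 3, table 1: round 3 has {green} and table 1 has {red, blue, green}, leaving only gold.
Round 3, table 3: round 3 has {green, gold} and table 3 has {red, gold}, leaving only blue.
Round 1 already has {red, gold} and table 3 already has {red, blue, gold}, so round 1, table 3 must be green.

green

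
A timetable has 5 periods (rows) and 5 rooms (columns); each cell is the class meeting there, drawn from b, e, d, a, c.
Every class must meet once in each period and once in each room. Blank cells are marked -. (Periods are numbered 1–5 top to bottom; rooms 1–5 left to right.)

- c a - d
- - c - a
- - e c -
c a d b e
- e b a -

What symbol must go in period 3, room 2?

d

Period 1, room 4: period 1 has {d, a, c} and room 4 has {b, a, c}, leaving only e.
Period 1, room 1: period 1 has {e, d, a, c} and room 1 has {c}, leaving only b.
Period 2, room 4: period 2 has {a, c} and room 4 has {b, e, a, c}, leaving only d.
Period 2, room 1: period 2 has {d, a, c} and room 1 has {b, c}, leaving only e.
Period 2, room 2: period 2 has {e, d, a, c} and room 2 has {e, a, c}, leaving only b.
Period 3 already has {e, c} and room 2 already has {b, e, a, c}, so period 3, room 2 must be d.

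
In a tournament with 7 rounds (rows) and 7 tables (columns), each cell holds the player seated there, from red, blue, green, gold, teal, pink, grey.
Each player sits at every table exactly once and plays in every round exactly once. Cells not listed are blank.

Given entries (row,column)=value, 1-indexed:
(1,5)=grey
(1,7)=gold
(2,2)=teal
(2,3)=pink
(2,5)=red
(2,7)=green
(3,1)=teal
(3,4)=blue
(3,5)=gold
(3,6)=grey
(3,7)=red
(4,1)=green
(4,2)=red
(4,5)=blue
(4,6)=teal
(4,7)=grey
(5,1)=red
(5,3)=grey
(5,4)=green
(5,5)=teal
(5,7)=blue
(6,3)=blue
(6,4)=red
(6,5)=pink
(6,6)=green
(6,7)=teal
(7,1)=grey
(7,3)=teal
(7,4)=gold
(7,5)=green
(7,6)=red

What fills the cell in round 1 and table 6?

Round 2, table 4: round 2 has {red, green, teal, pink} and table 4 has {red, blue, green, gold}, leaving only grey.
Round 3, table 3: round 3 has {red, blue, gold, teal, grey} and table 3 has {blue, teal, pink, grey}, leaving only green.
Round 1, table 3: round 1 has {gold, grey} and table 3 has {blue, green, teal, pink, grey}, leaving only red.
Round 3, table 2: round 3 has {red, blue, green, gold, teal, grey} and table 2 has {red, teal}, leaving only pink.
Round 4, table 3: round 4 has {red, blue, green, teal, grey} and table 3 has {red, blue, green, teal, pink, grey}, leaving only gold.
Round 4, table 4: round 4 has {red, blue, green, gold, teal, grey} and table 4 has {red, blue, green, gold, grey}, leaving only pink.
Round 1, table 4: round 1 has {red, gold, grey} and table 4 has {red, blue, green, gold, pink, grey}, leaving only teal.
Round 5, table 2: round 5 has {red, blue, green, teal, grey} and table 2 has {red, teal, pink}, leaving only gold.
Round 5, table 6: round 5 has {red, blue, green, gold, teal, grey} and table 6 has {red, green, teal, grey}, leaving only pink.
Round 1 already has {red, gold, teal, grey} and table 6 already has {red, green, teal, pink, grey}, so round 1, table 6 must be blue.

blue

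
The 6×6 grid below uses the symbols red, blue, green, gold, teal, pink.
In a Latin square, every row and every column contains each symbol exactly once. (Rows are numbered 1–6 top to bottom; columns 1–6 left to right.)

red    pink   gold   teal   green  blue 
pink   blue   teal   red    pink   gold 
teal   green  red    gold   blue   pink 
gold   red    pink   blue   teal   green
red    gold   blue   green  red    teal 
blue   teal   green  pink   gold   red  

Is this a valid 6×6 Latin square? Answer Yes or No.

Row 2 contains pink twice (at columns 1 and 5); row 5 is also not a permutation.

No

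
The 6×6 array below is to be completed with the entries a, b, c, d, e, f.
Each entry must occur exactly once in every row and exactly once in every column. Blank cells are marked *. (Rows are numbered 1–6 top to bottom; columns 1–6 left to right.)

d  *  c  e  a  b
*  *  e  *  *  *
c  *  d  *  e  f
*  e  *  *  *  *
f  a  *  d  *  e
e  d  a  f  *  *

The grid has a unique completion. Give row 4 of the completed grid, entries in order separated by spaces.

Row 1, column 2: row 1 has {a, b, c, d, e} and column 2 has {a, d, e}, leaving only f.
Row 3, column 2: row 3 has {c, d, e, f} and column 2 has {a, d, e, f}, leaving only b.
Row 2, column 2: row 2 has {e} and column 2 has {a, b, d, e, f}, leaving only c.
Row 3, column 4: row 3 has {b, c, d, e, f} and column 4 has {d, e, f}, leaving only a.
Row 2, column 4: row 2 has {c, e} and column 4 has {a, d, e, f}, leaving only b.
Row 4, column 4: row 4 has {e} and column 4 has {a, b, d, e, f}, leaving only c.
Row 2, column 1: row 2 has {b, c, e} and column 1 has {c, d, e, f}, leaving only a.
Row 4, column 1: row 4 has {c, e} and column 1 has {a, c, d, e, f}, leaving only b.
Row 4, column 3: row 4 has {b, c, e} and column 3 has {a, c, d, e}, leaving only f.
Row 4, column 5: row 4 has {b, c, e, f} and column 5 has {a, e}, leaving only d.
Row 4, column 6: row 4 has {b, c, d, e, f} and column 6 has {b, e, f}, leaving only a.
So row 4 reads: b e f c d a.

b e f c d a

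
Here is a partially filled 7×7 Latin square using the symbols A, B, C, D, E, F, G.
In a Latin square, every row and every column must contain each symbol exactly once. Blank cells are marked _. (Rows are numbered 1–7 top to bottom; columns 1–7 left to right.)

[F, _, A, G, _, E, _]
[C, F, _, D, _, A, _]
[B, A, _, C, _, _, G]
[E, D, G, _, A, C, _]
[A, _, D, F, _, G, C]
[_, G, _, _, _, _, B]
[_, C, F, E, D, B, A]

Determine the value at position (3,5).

Row 1, column 2: row 1 has {A, E, F, G} and column 2 has {A, C, D, F, G}, leaving only B.
Row 1, column 5: row 1 has {A, B, E, F, G} and column 5 has {A, D}, leaving only C.
Row 1, column 7: row 1 has {A, B, C, E, F, G} and column 7 has {A, B, C, G}, leaving only D.
Row 2, column 7: row 2 has {A, C, D, F} and column 7 has {A, B, C, D, G}, leaving only E.
Row 2, column 3: row 2 has {A, C, D, E, F} and column 3 has {A, D, F, G}, leaving only B.
Row 2, column 5: row 2 has {A, B, C, D, E, F} and column 5 has {A, C, D}, leaving only G.
Row 3, column 3: row 3 has {A, B, C, G} and column 3 has {A, B, D, F, G}, leaving only E.
Row 3 already has {A, B, C, E, G} and column 5 already has {A, C, D, G}, so row 3, column 5 must be F.

F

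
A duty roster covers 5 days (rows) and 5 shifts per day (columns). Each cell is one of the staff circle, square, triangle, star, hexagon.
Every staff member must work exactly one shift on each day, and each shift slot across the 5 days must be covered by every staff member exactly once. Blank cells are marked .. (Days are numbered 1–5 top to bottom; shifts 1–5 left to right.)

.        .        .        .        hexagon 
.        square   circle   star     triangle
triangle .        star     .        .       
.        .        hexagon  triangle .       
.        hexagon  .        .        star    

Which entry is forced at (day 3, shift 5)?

square

Day 2, shift 1: day 2 has {circle, square, triangle, star} and shift 1 has {triangle}, leaving only hexagon.
Day 3, shift 2: day 3 has {triangle, star} and shift 2 has {square, hexagon}, leaving only circle.
Day 3 already has {circle, triangle, star} and shift 5 already has {triangle, star, hexagon}, so day 3, shift 5 must be square.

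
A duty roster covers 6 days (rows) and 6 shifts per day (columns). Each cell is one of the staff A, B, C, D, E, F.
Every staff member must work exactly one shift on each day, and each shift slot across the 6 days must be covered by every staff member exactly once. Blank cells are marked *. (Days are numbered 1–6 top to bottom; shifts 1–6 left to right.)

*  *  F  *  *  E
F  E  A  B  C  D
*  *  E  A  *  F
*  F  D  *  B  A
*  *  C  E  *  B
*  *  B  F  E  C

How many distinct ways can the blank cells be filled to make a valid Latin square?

4

Day 1, shift 1: eliminating its day and shift leaves {A, B, C, D}.
Day 1, shift 2: eliminating its day and shift leaves {A, B, C, D}.
Day 1, shift 4: eliminating its day and shift leaves {C, D}.
Day 1, shift 5: eliminating its day and shift leaves {A, D}.
Day 3, shift 1: eliminating its day and shift leaves {B, C, D}.
Day 3, shift 2: eliminating its day and shift leaves {B, C, D}.
Day 3, shift 5: eliminating its day and shift leaves {D}.
Day 4, shift 1: eliminating its day and shift leaves {C, E}.
Day 4, shift 4: eliminating its day and shift leaves {C}.
Day 5, shift 1: eliminating its day and shift leaves {A, D}.
Day 5, shift 2: eliminating its day and shift leaves {A, D}.
Day 5, shift 5: eliminating its day and shift leaves {A, D, F}.
Day 6, shift 1: eliminating its day and shift leaves {A, D}.
Day 6, shift 2: eliminating its day and shift leaves {A, D}.
Enumerating the assignments across these blanks that avoid any day or shift repeat gives 4 completions.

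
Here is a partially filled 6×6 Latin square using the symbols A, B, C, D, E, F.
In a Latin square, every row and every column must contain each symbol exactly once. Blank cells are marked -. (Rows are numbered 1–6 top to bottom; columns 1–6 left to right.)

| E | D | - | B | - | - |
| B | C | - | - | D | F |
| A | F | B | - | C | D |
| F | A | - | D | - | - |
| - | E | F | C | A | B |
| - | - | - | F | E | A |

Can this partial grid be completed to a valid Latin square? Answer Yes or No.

No row or column among the givens repeats a symbol, and propagating forced cells runs into no contradiction.
One valid completion exists (for instance, E D A B F C / B C E A D F / A F B E C D / F A C D B E / D E F C A B / C B D F E A).

Yes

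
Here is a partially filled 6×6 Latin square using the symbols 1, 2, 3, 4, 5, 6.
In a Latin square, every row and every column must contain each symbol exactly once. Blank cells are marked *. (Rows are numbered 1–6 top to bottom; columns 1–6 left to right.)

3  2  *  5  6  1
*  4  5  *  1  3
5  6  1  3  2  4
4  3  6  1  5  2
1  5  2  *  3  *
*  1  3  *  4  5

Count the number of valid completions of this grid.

Row 1, column 3: eliminating its row and column leaves {4}.
Row 2, column 1: eliminating its row and column leaves {2, 6}.
Row 2, column 4: eliminating its row and column leaves {2, 6}.
Row 5, column 4: eliminating its row and column leaves {4, 6}.
Row 5, column 6: eliminating its row and column leaves {6}.
Row 6, column 1: eliminating its row and column leaves {2, 6}.
Row 6, column 4: eliminating its row and column leaves {2, 6}.
Enumerating the assignments across these blanks that avoid any row or column repeat gives 2 completions.

2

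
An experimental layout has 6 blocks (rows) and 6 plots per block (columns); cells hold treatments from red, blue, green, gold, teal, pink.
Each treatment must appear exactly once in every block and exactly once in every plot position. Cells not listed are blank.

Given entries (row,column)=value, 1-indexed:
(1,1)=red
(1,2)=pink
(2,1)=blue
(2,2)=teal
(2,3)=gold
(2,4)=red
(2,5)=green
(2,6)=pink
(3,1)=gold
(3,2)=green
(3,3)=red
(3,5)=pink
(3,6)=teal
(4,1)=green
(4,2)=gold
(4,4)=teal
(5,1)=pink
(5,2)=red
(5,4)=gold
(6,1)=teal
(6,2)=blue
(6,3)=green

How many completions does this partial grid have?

3

Block 1, plot 3: eliminating its block and plot leaves {blue, teal}.
Block 1, plot 4: eliminating its block and plot leaves {blue, green}.
Block 1, plot 5: eliminating its block and plot leaves {blue, gold, teal}.
Block 1, plot 6: eliminating its block and plot leaves {blue, green, gold}.
Block 3, plot 4: eliminating its block and plot leaves {blue}.
Block 4, plot 3: eliminating its block and plot leaves {blue, pink}.
Block 4, plot 5: eliminating its block and plot leaves {red, blue}.
Block 4, plot 6: eliminating its block and plot leaves {red, blue}.
Block 5, plot 3: eliminating its block and plot leaves {blue, teal}.
Block 5, plot 5: eliminating its block and plot leaves {blue, teal}.
Block 5, plot 6: eliminating its block and plot leaves {blue, green}.
Block 6, plot 4: eliminating its block and plot leaves {pink}.
Block 6, plot 5: eliminating its block and plot leaves {red, gold}.
Block 6, plot 6: eliminating its block and plot leaves {red, gold}.
Enumerating the assignments across these blanks that avoid any block or plot repeat gives 3 completions.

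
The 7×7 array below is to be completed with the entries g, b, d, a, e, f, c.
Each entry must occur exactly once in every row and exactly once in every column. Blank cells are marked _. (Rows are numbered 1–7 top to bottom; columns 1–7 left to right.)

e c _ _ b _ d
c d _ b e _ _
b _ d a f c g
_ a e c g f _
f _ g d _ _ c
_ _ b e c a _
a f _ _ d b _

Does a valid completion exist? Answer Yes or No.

No

Row 1, column 6: row 1 has {b, d, e, c} and column 6 has {b, a, f, c}, so it must be g.
Now row 2, column 6: row 2 together with column 6 already contain {g, b, d, a, e, f, c} — every symbol — so nothing can go there. The grid has no valid completion.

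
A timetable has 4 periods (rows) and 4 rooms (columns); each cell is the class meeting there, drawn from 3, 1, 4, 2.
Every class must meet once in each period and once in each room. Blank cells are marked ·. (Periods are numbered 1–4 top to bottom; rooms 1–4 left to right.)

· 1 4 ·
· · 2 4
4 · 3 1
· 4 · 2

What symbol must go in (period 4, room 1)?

Period 1, room 4: period 1 has {1, 4} and room 4 has {1, 4, 2}, leaving only 3.
Period 1, room 1: period 1 has {3, 1, 4} and room 1 has {4}, leaving only 2.
Period 2, room 2: period 2 has {4, 2} and room 2 has {1, 4}, leaving only 3.
Period 2, room 1: period 2 has {3, 4, 2} and room 1 has {4, 2}, leaving only 1.
Period 4 already has {4, 2} and room 1 already has {1, 4, 2}, so period 4, room 1 must be 3.

3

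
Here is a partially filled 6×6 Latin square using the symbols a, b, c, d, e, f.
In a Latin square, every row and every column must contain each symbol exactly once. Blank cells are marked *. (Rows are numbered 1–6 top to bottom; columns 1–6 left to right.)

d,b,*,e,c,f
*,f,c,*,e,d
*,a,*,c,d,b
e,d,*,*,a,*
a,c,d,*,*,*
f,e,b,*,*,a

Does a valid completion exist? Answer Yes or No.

Row 3, column 1: row 3 together with column 1 already contain {a, b, c, d, e, f} — every symbol — so nothing can go there. The grid has no valid completion.

No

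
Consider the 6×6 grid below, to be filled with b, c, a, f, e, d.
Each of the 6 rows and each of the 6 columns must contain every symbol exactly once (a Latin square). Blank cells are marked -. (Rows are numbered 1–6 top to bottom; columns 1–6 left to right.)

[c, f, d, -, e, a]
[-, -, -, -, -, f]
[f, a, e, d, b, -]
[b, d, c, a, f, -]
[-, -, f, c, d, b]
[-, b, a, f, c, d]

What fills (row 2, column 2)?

c

Row 1, column 4: row 1 has {c, a, f, e, d} and column 4 has {c, a, f, d}, leaving only b.
Row 2, column 3: row 2 has {f} and column 3 has {c, a, f, e, d}, leaving only b.
Row 2, column 4: row 2 has {b, f} and column 4 has {b, c, a, f, d}, leaving only e.
Row 2 already has {b, f, e} and column 2 already has {b, a, f, d}, so row 2, column 2 must be c.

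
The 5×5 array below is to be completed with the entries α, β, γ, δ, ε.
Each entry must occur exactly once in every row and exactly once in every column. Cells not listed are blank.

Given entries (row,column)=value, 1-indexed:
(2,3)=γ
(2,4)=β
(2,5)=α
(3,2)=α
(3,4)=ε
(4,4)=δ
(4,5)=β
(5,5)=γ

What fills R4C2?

γ

Row 3, column 5: row 3 has {α, ε} and column 5 has {α, β, γ}, leaving only δ.
Row 1, column 5: row 1 has {} and column 5 has {α, β, γ, δ}, leaving only ε.
Row 3, column 3: row 3 has {α, δ, ε} and column 3 has {γ}, leaving only β.
Row 3, column 1: row 3 has {α, β, δ, ε} and column 1 has {}, leaving only γ.
Row 5, column 4: row 5 has {γ} and column 4 has {β, δ, ε}, leaving only α.
Row 1, column 4: row 1 has {ε} and column 4 has {α, β, δ, ε}, leaving only γ.
Row 4, column 2 is narrowed to {γ, ε}.
If it were ε, then row 5, column 2 would be left with no valid symbol.
So row 4, column 2 must be γ.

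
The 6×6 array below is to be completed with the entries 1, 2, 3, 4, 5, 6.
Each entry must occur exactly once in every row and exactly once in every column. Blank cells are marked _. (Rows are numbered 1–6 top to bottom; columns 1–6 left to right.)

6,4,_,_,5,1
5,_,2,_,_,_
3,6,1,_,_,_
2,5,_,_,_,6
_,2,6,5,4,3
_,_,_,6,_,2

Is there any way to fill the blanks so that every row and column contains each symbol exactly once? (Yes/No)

No row or column among the givens repeats a symbol, and propagating forced cells runs into no contradiction.
One valid completion exists (for instance, 6 4 3 2 5 1 / 5 1 2 3 6 4 / 3 6 1 4 2 5 / 2 5 4 1 3 6 / 1 2 6 5 4 3 / 4 3 5 6 1 2).

Yes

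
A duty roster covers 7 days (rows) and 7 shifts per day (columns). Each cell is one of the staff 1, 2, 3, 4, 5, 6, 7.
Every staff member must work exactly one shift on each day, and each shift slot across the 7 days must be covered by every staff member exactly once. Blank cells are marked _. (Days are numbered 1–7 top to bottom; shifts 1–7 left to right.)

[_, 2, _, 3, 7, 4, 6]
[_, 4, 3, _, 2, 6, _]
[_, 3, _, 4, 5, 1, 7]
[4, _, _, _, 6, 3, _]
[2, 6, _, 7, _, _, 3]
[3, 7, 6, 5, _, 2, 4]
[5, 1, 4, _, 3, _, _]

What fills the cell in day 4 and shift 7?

1

Day 1, shift 1: day 1 has {2, 3, 4, 6, 7} and shift 1 has {2, 3, 4, 5}, leaving only 1.
Day 1, shift 3: day 1 has {1, 2, 3, 4, 6, 7} and shift 3 has {3, 4, 6}, leaving only 5.
Day 2, shift 1: day 2 has {2, 3, 4, 6} and shift 1 has {1, 2, 3, 4, 5}, leaving only 7.
Day 2, shift 4: day 2 has {2, 3, 4, 6, 7} and shift 4 has {3, 4, 5, 7}, leaving only 1.
Day 2, shift 7: day 2 has {1, 2, 3, 4, 6, 7} and shift 7 has {3, 4, 6, 7}, leaving only 5.
Day 3, shift 1: day 3 has {1, 3, 4, 5, 7} and shift 1 has {1, 2, 3, 4, 5, 7}, leaving only 6.
Day 3, shift 3: day 3 has {1, 3, 4, 5, 6, 7} and shift 3 has {3, 4, 5, 6}, leaving only 2.
Day 4, shift 2: day 4 has {3, 4, 6} and shift 2 has {1, 2, 3, 4, 6, 7}, leaving only 5.
Day 4, shift 4: day 4 has {3, 4, 5, 6} and shift 4 has {1, 3, 4, 5, 7}, leaving only 2.
Day 4 already has {2, 3, 4, 5, 6} and shift 7 already has {3, 4, 5, 6, 7}, so day 4, shift 7 must be 1.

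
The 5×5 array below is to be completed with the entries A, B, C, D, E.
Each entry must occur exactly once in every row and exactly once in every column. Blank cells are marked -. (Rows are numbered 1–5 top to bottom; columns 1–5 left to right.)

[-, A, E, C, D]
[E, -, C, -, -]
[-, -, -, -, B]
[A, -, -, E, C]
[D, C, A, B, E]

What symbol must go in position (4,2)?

Row 1, column 1: row 1 has {A, C, D, E} and column 1 has {A, D, E}, leaving only B.
Row 2, column 5: row 2 has {C, E} and column 5 has {B, C, D, E}, leaving only A.
Row 2, column 4: row 2 has {A, C, E} and column 4 has {B, C, E}, leaving only D.
Row 2, column 2: row 2 has {A, C, D, E} and column 2 has {A, C}, leaving only B.
Row 4 already has {A, C, E} and column 2 already has {A, B, C}, so row 4, column 2 must be D.

D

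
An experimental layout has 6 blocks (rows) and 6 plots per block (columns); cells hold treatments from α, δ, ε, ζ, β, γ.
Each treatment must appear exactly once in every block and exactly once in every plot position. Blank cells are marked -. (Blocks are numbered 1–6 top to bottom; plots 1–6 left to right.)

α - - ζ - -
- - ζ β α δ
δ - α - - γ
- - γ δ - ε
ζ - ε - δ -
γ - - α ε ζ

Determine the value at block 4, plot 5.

Block 1, plot 6: block 1 has {α, ζ} and plot 6 has {δ, ε, ζ, γ}, leaving only β.
Block 1, plot 3: block 1 has {α, ζ, β} and plot 3 has {α, ε, ζ, γ}, leaving only δ.
Block 1, plot 5: block 1 has {α, δ, ζ, β} and plot 5 has {α, δ, ε}, leaving only γ.
Block 1, plot 2: block 1 has {α, δ, ζ, β, γ} and plot 2 has {}, leaving only ε.
Block 2, plot 1: block 2 has {α, δ, ζ, β} and plot 1 has {α, δ, ζ, γ}, leaving only ε.
Block 2, plot 2: block 2 has {α, δ, ε, ζ, β} and plot 2 has {ε}, leaving only γ.
Block 3, plot 4: block 3 has {α, δ, γ} and plot 4 has {α, δ, ζ, β}, leaving only ε.
Block 4, plot 1: block 4 has {δ, ε, γ} and plot 1 has {α, δ, ε, ζ, γ}, leaving only β.
Block 4 already has {δ, ε, β, γ} and plot 5 already has {α, δ, ε, γ}, so block 4, plot 5 must be ζ.

ζ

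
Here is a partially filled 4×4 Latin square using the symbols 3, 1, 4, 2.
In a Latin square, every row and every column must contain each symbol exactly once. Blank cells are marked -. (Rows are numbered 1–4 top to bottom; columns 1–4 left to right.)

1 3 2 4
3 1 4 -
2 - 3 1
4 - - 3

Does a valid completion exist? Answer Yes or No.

No row or column among the givens repeats a symbol, and propagating forced cells runs into no contradiction.
One valid completion exists (for instance, 1 3 2 4 / 3 1 4 2 / 2 4 3 1 / 4 2 1 3).

Yes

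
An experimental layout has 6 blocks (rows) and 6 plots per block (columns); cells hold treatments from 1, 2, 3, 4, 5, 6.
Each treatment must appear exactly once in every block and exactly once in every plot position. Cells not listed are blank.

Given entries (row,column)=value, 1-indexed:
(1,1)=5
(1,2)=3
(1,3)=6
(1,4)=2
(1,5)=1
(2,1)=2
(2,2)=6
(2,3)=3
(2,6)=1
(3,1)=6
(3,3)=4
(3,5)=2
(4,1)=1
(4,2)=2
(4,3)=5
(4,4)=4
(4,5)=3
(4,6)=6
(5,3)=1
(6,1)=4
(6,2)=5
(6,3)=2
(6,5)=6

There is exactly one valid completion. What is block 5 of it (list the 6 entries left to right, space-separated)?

3 4 1 6 5 2

Block 5, plot 1: block 5 has {1} and plot 1 has {1, 2, 4, 5, 6}, leaving only 3.
Block 5, plot 2: block 5 has {1, 3} and plot 2 has {2, 3, 5, 6}, leaving only 4.
Block 5, plot 5: block 5 has {1, 3, 4} and plot 5 has {1, 2, 3, 6}, leaving only 5.
Block 5, plot 4: block 5 has {1, 3, 4, 5} and plot 4 has {2, 4}, leaving only 6.
Block 5, plot 6: block 5 has {1, 3, 4, 5, 6} and plot 6 has {1, 6}, leaving only 2.
So block 5 reads: 3 4 1 6 5 2.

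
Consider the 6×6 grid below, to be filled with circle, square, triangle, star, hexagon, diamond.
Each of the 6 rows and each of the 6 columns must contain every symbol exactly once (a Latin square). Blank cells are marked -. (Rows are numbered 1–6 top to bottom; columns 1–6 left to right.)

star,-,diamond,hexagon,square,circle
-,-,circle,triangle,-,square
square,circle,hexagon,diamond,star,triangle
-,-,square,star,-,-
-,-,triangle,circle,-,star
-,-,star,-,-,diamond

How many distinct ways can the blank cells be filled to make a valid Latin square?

4

Row 1, column 2: eliminating its row and column leaves {triangle}.
Row 2, column 1: eliminating its row and column leaves {hexagon, diamond}.
Row 2, column 2: eliminating its row and column leaves {star, hexagon, diamond}.
Row 2, column 5: eliminating its row and column leaves {hexagon, diamond}.
Row 4, column 1: eliminating its row and column leaves {circle, triangle, hexagon, diamond}.
Row 4, column 2: eliminating its row and column leaves {triangle, hexagon, diamond}.
Row 4, column 5: eliminating its row and column leaves {circle, triangle, hexagon, diamond}.
Row 4, column 6: eliminating its row and column leaves {hexagon}.
Row 5, column 1: eliminating its row and column leaves {hexagon, diamond}.
Row 5, column 2: eliminating its row and column leaves {square, hexagon, diamond}.
Row 5, column 5: eliminating its row and column leaves {hexagon, diamond}.
Row 6, column 1: eliminating its row and column leaves {circle, triangle, hexagon}.
Row 6, column 2: eliminating its row and column leaves {square, triangle, hexagon}.
Row 6, column 4: eliminating its row and column leaves {square}.
Row 6, column 5: eliminating its row and column leaves {circle, triangle, hexagon}.
Enumerating the assignments across these blanks that avoid any row or column repeat gives 4 completions.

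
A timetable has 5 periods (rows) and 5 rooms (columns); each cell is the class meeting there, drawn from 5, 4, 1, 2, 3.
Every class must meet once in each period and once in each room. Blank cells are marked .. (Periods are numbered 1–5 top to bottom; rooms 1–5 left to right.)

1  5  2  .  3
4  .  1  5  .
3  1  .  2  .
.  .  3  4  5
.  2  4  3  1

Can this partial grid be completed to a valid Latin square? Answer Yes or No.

No

Period 1, room 4: period 1 together with room 4 already contain {5, 4, 1, 2, 3} — every symbol — so nothing can go there. The grid has no valid completion.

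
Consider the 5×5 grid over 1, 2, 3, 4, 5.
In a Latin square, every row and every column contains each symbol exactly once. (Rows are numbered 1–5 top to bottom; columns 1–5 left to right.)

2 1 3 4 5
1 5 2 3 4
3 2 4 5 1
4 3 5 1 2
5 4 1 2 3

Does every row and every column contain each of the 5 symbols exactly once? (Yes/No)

Each row is a permutation of the 5 symbols, and so is each column.

Yes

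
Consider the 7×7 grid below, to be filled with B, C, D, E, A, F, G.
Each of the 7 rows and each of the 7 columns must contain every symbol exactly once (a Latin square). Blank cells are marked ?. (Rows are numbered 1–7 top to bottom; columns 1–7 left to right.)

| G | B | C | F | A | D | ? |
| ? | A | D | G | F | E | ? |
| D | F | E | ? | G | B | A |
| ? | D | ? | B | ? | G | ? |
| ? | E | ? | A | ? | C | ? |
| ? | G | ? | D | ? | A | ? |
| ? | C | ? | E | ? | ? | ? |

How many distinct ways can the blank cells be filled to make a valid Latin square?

Row 1, column 7: eliminating its row and column leaves {E}.
Row 2, column 1: eliminating its row and column leaves {B, C}.
Row 2, column 7: eliminating its row and column leaves {B, C}.
Row 3, column 4: eliminating its row and column leaves {C}.
Row 4, column 1: eliminating its row and column leaves {C, E, A, F}.
Row 4, column 3: eliminating its row and column leaves {A, F}.
Row 4, column 5: eliminating its row and column leaves {C, E}.
Row 4, column 7: eliminating its row and column leaves {C, E, F}.
Row 5, column 1: eliminating its row and column leaves {B, F}.
Row 5, column 3: eliminating its row and column leaves {B, F, G}.
Row 5, column 5: eliminating its row and column leaves {B, D}.
Row 5, column 7: eliminating its row and column leaves {B, D, F, G}.
Row 6, column 1: eliminating its row and column leaves {B, C, E, F}.
Row 6, column 3: eliminating its row and column leaves {B, F}.
Row 6, column 5: eliminating its row and column leaves {B, C, E}.
Row 6, column 7: eliminating its row and column leaves {B, C, E, F}.
Row 7, column 1: eliminating its row and column leaves {B, A, F}.
Row 7, column 3: eliminating its row and column leaves {B, A, F, G}.
Row 7, column 5: eliminating its row and column leaves {B, D}.
Row 7, column 6: eliminating its row and column leaves {F}.
Row 7, column 7: eliminating its row and column leaves {B, D, F, G}.
Enumerating the assignments across these blanks that avoid any row or column repeat gives 9 completions.

9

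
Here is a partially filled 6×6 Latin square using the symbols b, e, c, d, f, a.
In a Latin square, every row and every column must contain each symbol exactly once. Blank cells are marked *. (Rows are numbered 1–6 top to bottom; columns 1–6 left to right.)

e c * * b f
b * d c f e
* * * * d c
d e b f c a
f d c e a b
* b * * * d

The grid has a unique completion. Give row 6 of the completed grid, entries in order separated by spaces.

c b f a e d

Row 6, column 4: row 6 has {b, d} and column 4 has {e, c, f}, leaving only a.
Row 6, column 1: row 6 has {b, d, a} and column 1 has {b, e, d, f}, leaving only c.
Row 6, column 5: row 6 has {b, c, d, a} and column 5 has {b, c, d, f, a}, leaving only e.
Row 6, column 3: row 6 has {b, e, c, d, a} and column 3 has {b, c, d}, leaving only f.
So row 6 reads: c b f a e d.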